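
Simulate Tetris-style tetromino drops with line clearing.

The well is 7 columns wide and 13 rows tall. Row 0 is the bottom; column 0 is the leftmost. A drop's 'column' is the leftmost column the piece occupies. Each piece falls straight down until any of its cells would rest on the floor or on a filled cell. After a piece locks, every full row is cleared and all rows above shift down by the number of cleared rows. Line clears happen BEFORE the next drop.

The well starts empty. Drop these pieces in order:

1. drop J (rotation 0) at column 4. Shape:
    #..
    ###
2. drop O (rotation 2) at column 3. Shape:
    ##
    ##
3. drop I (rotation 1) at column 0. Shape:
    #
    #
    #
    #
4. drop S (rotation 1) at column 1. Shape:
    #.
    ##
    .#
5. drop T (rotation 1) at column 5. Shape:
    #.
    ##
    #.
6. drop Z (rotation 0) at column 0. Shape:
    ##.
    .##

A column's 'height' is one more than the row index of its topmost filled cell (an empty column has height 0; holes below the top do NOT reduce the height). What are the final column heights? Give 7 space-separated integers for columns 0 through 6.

Drop 1: J rot0 at col 4 lands with bottom-row=0; cleared 0 line(s) (total 0); column heights now [0 0 0 0 2 1 1], max=2
Drop 2: O rot2 at col 3 lands with bottom-row=2; cleared 0 line(s) (total 0); column heights now [0 0 0 4 4 1 1], max=4
Drop 3: I rot1 at col 0 lands with bottom-row=0; cleared 0 line(s) (total 0); column heights now [4 0 0 4 4 1 1], max=4
Drop 4: S rot1 at col 1 lands with bottom-row=0; cleared 0 line(s) (total 0); column heights now [4 3 2 4 4 1 1], max=4
Drop 5: T rot1 at col 5 lands with bottom-row=1; cleared 0 line(s) (total 0); column heights now [4 3 2 4 4 4 3], max=4
Drop 6: Z rot0 at col 0 lands with bottom-row=3; cleared 0 line(s) (total 0); column heights now [5 5 4 4 4 4 3], max=5

Answer: 5 5 4 4 4 4 3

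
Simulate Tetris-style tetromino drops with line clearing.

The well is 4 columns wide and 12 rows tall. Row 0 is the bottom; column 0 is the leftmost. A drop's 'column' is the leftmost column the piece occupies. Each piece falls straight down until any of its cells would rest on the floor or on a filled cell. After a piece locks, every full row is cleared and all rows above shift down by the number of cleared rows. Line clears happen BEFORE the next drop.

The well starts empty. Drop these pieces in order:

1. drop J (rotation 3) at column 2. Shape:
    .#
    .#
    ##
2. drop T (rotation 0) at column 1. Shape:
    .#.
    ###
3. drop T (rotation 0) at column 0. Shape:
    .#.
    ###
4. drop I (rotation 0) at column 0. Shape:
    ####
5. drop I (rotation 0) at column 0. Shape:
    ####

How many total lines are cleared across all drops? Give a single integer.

Drop 1: J rot3 at col 2 lands with bottom-row=0; cleared 0 line(s) (total 0); column heights now [0 0 1 3], max=3
Drop 2: T rot0 at col 1 lands with bottom-row=3; cleared 0 line(s) (total 0); column heights now [0 4 5 4], max=5
Drop 3: T rot0 at col 0 lands with bottom-row=5; cleared 0 line(s) (total 0); column heights now [6 7 6 4], max=7
Drop 4: I rot0 at col 0 lands with bottom-row=7; cleared 1 line(s) (total 1); column heights now [6 7 6 4], max=7
Drop 5: I rot0 at col 0 lands with bottom-row=7; cleared 1 line(s) (total 2); column heights now [6 7 6 4], max=7

Answer: 2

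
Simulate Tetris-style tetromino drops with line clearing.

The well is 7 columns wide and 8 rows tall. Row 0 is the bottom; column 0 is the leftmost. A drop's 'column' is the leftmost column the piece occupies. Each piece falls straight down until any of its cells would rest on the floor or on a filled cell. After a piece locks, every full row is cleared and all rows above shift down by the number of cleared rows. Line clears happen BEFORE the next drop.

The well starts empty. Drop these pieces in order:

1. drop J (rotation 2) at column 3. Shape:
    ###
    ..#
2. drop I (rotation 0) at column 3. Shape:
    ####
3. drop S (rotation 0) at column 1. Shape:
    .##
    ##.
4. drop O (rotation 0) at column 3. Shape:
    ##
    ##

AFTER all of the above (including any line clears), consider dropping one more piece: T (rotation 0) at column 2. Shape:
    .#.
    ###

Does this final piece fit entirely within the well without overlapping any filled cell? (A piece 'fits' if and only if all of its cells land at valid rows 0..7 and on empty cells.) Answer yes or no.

Drop 1: J rot2 at col 3 lands with bottom-row=0; cleared 0 line(s) (total 0); column heights now [0 0 0 2 2 2 0], max=2
Drop 2: I rot0 at col 3 lands with bottom-row=2; cleared 0 line(s) (total 0); column heights now [0 0 0 3 3 3 3], max=3
Drop 3: S rot0 at col 1 lands with bottom-row=2; cleared 0 line(s) (total 0); column heights now [0 3 4 4 3 3 3], max=4
Drop 4: O rot0 at col 3 lands with bottom-row=4; cleared 0 line(s) (total 0); column heights now [0 3 4 6 6 3 3], max=6
Test piece T rot0 at col 2 (width 3): heights before test = [0 3 4 6 6 3 3]; fits = True

Answer: yes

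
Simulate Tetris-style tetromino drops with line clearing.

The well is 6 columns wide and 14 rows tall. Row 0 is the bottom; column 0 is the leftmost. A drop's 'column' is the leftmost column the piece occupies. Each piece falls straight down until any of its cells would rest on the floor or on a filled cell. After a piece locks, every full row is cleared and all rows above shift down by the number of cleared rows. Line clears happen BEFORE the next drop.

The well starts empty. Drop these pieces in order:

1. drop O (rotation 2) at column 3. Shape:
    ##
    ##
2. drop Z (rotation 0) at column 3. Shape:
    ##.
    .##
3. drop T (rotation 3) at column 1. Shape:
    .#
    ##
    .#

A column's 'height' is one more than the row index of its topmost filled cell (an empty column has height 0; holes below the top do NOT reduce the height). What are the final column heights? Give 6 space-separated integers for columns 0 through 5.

Drop 1: O rot2 at col 3 lands with bottom-row=0; cleared 0 line(s) (total 0); column heights now [0 0 0 2 2 0], max=2
Drop 2: Z rot0 at col 3 lands with bottom-row=2; cleared 0 line(s) (total 0); column heights now [0 0 0 4 4 3], max=4
Drop 3: T rot3 at col 1 lands with bottom-row=0; cleared 0 line(s) (total 0); column heights now [0 2 3 4 4 3], max=4

Answer: 0 2 3 4 4 3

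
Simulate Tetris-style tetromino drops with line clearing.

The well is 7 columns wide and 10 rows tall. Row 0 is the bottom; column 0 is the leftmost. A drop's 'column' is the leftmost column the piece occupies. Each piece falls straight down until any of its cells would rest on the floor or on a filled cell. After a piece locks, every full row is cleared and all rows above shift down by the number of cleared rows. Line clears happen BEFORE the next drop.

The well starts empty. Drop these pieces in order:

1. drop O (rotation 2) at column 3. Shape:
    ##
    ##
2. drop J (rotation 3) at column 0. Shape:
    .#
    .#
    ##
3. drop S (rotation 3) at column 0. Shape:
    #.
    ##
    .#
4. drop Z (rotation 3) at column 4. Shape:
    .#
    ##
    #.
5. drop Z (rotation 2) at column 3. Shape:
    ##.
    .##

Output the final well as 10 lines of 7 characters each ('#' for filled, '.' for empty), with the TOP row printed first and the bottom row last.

Answer: .......
.......
.......
...##..
#...##.
##...#.
.#..##.
.#..#..
.#.##..
##.##..

Derivation:
Drop 1: O rot2 at col 3 lands with bottom-row=0; cleared 0 line(s) (total 0); column heights now [0 0 0 2 2 0 0], max=2
Drop 2: J rot3 at col 0 lands with bottom-row=0; cleared 0 line(s) (total 0); column heights now [1 3 0 2 2 0 0], max=3
Drop 3: S rot3 at col 0 lands with bottom-row=3; cleared 0 line(s) (total 0); column heights now [6 5 0 2 2 0 0], max=6
Drop 4: Z rot3 at col 4 lands with bottom-row=2; cleared 0 line(s) (total 0); column heights now [6 5 0 2 4 5 0], max=6
Drop 5: Z rot2 at col 3 lands with bottom-row=5; cleared 0 line(s) (total 0); column heights now [6 5 0 7 7 6 0], max=7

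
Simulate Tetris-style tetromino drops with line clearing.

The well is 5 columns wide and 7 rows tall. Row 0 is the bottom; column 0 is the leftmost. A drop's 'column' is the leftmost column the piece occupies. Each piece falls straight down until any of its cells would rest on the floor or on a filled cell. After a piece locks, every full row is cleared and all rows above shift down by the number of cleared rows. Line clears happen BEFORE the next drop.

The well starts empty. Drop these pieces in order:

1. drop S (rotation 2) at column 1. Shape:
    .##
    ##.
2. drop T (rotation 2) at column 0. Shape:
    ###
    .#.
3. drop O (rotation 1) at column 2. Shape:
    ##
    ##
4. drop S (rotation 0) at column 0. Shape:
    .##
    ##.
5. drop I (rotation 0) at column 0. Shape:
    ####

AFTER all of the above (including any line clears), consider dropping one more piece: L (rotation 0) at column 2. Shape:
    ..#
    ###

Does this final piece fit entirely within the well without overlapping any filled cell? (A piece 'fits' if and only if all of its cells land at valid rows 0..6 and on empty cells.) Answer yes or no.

Answer: no

Derivation:
Drop 1: S rot2 at col 1 lands with bottom-row=0; cleared 0 line(s) (total 0); column heights now [0 1 2 2 0], max=2
Drop 2: T rot2 at col 0 lands with bottom-row=1; cleared 0 line(s) (total 0); column heights now [3 3 3 2 0], max=3
Drop 3: O rot1 at col 2 lands with bottom-row=3; cleared 0 line(s) (total 0); column heights now [3 3 5 5 0], max=5
Drop 4: S rot0 at col 0 lands with bottom-row=4; cleared 0 line(s) (total 0); column heights now [5 6 6 5 0], max=6
Drop 5: I rot0 at col 0 lands with bottom-row=6; cleared 0 line(s) (total 0); column heights now [7 7 7 7 0], max=7
Test piece L rot0 at col 2 (width 3): heights before test = [7 7 7 7 0]; fits = False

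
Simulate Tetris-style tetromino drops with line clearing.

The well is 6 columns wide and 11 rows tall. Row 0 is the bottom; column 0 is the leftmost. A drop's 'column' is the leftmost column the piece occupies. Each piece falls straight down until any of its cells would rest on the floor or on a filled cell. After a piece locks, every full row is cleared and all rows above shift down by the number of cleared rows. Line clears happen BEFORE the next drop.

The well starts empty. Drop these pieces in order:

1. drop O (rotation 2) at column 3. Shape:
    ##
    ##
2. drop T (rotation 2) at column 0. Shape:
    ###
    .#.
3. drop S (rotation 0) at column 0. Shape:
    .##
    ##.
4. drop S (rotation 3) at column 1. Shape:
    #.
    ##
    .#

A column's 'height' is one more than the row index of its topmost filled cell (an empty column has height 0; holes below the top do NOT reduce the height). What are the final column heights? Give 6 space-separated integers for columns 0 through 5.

Answer: 3 7 6 2 2 0

Derivation:
Drop 1: O rot2 at col 3 lands with bottom-row=0; cleared 0 line(s) (total 0); column heights now [0 0 0 2 2 0], max=2
Drop 2: T rot2 at col 0 lands with bottom-row=0; cleared 0 line(s) (total 0); column heights now [2 2 2 2 2 0], max=2
Drop 3: S rot0 at col 0 lands with bottom-row=2; cleared 0 line(s) (total 0); column heights now [3 4 4 2 2 0], max=4
Drop 4: S rot3 at col 1 lands with bottom-row=4; cleared 0 line(s) (total 0); column heights now [3 7 6 2 2 0], max=7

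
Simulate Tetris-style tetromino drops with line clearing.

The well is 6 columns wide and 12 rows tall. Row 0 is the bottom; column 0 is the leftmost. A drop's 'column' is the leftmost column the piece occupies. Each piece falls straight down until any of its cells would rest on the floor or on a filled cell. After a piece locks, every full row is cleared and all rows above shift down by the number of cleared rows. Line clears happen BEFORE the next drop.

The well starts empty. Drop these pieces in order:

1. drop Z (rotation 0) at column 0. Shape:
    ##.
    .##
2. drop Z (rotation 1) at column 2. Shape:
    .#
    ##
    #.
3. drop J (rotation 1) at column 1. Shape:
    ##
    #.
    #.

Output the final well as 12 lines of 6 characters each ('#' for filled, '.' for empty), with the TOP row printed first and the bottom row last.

Answer: ......
......
......
......
......
......
......
.##...
.#.#..
.###..
###...
.##...

Derivation:
Drop 1: Z rot0 at col 0 lands with bottom-row=0; cleared 0 line(s) (total 0); column heights now [2 2 1 0 0 0], max=2
Drop 2: Z rot1 at col 2 lands with bottom-row=1; cleared 0 line(s) (total 0); column heights now [2 2 3 4 0 0], max=4
Drop 3: J rot1 at col 1 lands with bottom-row=2; cleared 0 line(s) (total 0); column heights now [2 5 5 4 0 0], max=5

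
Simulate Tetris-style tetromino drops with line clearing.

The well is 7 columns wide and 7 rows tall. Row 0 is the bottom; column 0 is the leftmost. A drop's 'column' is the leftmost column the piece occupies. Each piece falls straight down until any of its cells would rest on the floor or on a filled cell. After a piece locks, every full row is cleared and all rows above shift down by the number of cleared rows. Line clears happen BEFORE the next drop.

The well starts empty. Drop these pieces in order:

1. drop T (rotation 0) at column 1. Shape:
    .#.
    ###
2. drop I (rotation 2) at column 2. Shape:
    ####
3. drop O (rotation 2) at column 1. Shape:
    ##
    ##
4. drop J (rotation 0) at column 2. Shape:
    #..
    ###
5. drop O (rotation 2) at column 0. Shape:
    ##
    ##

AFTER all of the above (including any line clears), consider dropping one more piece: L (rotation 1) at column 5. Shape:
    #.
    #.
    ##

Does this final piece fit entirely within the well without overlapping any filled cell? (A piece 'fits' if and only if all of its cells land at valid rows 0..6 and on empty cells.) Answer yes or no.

Answer: yes

Derivation:
Drop 1: T rot0 at col 1 lands with bottom-row=0; cleared 0 line(s) (total 0); column heights now [0 1 2 1 0 0 0], max=2
Drop 2: I rot2 at col 2 lands with bottom-row=2; cleared 0 line(s) (total 0); column heights now [0 1 3 3 3 3 0], max=3
Drop 3: O rot2 at col 1 lands with bottom-row=3; cleared 0 line(s) (total 0); column heights now [0 5 5 3 3 3 0], max=5
Drop 4: J rot0 at col 2 lands with bottom-row=5; cleared 0 line(s) (total 0); column heights now [0 5 7 6 6 3 0], max=7
Drop 5: O rot2 at col 0 lands with bottom-row=5; cleared 0 line(s) (total 0); column heights now [7 7 7 6 6 3 0], max=7
Test piece L rot1 at col 5 (width 2): heights before test = [7 7 7 6 6 3 0]; fits = True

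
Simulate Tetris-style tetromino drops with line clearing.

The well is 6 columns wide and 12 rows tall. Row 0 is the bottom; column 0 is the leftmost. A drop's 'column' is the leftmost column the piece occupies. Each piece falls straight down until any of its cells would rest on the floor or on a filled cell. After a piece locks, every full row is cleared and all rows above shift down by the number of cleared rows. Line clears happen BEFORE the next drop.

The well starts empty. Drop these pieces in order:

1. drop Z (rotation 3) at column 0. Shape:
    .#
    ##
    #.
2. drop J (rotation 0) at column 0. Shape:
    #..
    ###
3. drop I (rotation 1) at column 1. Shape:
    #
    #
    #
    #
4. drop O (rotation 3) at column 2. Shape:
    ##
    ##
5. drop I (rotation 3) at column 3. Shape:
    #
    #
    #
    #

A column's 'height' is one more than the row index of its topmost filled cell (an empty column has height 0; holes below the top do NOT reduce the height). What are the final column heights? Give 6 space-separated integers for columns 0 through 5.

Drop 1: Z rot3 at col 0 lands with bottom-row=0; cleared 0 line(s) (total 0); column heights now [2 3 0 0 0 0], max=3
Drop 2: J rot0 at col 0 lands with bottom-row=3; cleared 0 line(s) (total 0); column heights now [5 4 4 0 0 0], max=5
Drop 3: I rot1 at col 1 lands with bottom-row=4; cleared 0 line(s) (total 0); column heights now [5 8 4 0 0 0], max=8
Drop 4: O rot3 at col 2 lands with bottom-row=4; cleared 0 line(s) (total 0); column heights now [5 8 6 6 0 0], max=8
Drop 5: I rot3 at col 3 lands with bottom-row=6; cleared 0 line(s) (total 0); column heights now [5 8 6 10 0 0], max=10

Answer: 5 8 6 10 0 0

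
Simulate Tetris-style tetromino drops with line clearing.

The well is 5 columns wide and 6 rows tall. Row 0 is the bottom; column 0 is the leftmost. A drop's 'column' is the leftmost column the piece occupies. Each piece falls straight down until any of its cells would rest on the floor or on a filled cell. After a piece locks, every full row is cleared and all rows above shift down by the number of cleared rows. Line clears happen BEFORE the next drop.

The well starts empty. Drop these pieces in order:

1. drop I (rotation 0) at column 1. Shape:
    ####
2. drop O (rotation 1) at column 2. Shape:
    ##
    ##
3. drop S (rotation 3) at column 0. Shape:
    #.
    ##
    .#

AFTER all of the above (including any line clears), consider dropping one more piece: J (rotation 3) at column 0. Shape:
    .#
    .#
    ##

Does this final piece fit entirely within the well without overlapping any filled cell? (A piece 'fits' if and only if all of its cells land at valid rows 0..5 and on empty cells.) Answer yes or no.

Answer: no

Derivation:
Drop 1: I rot0 at col 1 lands with bottom-row=0; cleared 0 line(s) (total 0); column heights now [0 1 1 1 1], max=1
Drop 2: O rot1 at col 2 lands with bottom-row=1; cleared 0 line(s) (total 0); column heights now [0 1 3 3 1], max=3
Drop 3: S rot3 at col 0 lands with bottom-row=1; cleared 0 line(s) (total 0); column heights now [4 3 3 3 1], max=4
Test piece J rot3 at col 0 (width 2): heights before test = [4 3 3 3 1]; fits = False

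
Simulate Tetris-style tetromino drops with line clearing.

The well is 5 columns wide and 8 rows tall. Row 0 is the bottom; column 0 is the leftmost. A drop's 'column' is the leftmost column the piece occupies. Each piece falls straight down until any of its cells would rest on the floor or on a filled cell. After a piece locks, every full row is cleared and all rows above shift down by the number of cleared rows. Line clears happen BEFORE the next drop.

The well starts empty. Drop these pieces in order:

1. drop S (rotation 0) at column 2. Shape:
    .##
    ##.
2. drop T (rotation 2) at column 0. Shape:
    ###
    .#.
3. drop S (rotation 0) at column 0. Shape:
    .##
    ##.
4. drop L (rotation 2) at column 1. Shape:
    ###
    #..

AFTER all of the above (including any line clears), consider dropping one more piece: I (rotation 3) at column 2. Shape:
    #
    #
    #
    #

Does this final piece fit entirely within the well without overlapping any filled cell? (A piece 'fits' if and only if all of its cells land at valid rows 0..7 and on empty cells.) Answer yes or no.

Drop 1: S rot0 at col 2 lands with bottom-row=0; cleared 0 line(s) (total 0); column heights now [0 0 1 2 2], max=2
Drop 2: T rot2 at col 0 lands with bottom-row=0; cleared 1 line(s) (total 1); column heights now [0 1 1 1 0], max=1
Drop 3: S rot0 at col 0 lands with bottom-row=1; cleared 0 line(s) (total 1); column heights now [2 3 3 1 0], max=3
Drop 4: L rot2 at col 1 lands with bottom-row=3; cleared 0 line(s) (total 1); column heights now [2 5 5 5 0], max=5
Test piece I rot3 at col 2 (width 1): heights before test = [2 5 5 5 0]; fits = False

Answer: no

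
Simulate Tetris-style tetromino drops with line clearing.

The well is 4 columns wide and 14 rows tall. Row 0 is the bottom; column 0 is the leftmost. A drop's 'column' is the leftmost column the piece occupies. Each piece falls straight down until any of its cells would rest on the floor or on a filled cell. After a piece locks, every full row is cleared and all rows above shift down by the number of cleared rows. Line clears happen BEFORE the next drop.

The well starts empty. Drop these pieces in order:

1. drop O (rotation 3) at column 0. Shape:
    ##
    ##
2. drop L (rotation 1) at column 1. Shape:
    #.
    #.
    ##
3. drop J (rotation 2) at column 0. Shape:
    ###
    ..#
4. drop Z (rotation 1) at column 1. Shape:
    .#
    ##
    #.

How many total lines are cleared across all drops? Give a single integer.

Drop 1: O rot3 at col 0 lands with bottom-row=0; cleared 0 line(s) (total 0); column heights now [2 2 0 0], max=2
Drop 2: L rot1 at col 1 lands with bottom-row=2; cleared 0 line(s) (total 0); column heights now [2 5 3 0], max=5
Drop 3: J rot2 at col 0 lands with bottom-row=4; cleared 0 line(s) (total 0); column heights now [6 6 6 0], max=6
Drop 4: Z rot1 at col 1 lands with bottom-row=6; cleared 0 line(s) (total 0); column heights now [6 8 9 0], max=9

Answer: 0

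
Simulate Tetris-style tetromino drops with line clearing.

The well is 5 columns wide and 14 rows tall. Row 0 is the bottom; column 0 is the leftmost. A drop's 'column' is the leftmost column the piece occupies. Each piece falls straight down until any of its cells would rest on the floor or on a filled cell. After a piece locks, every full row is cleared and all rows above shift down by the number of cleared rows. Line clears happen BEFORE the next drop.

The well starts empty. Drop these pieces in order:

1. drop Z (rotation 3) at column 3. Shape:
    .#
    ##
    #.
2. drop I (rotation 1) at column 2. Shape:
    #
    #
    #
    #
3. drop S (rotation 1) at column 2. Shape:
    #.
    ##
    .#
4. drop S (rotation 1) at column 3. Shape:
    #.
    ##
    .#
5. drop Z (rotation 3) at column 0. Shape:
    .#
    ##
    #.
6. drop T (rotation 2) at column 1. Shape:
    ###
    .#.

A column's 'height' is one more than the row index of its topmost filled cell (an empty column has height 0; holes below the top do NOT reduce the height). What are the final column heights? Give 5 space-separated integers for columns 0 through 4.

Drop 1: Z rot3 at col 3 lands with bottom-row=0; cleared 0 line(s) (total 0); column heights now [0 0 0 2 3], max=3
Drop 2: I rot1 at col 2 lands with bottom-row=0; cleared 0 line(s) (total 0); column heights now [0 0 4 2 3], max=4
Drop 3: S rot1 at col 2 lands with bottom-row=3; cleared 0 line(s) (total 0); column heights now [0 0 6 5 3], max=6
Drop 4: S rot1 at col 3 lands with bottom-row=4; cleared 0 line(s) (total 0); column heights now [0 0 6 7 6], max=7
Drop 5: Z rot3 at col 0 lands with bottom-row=0; cleared 1 line(s) (total 1); column heights now [1 2 5 6 5], max=6
Drop 6: T rot2 at col 1 lands with bottom-row=5; cleared 0 line(s) (total 1); column heights now [1 7 7 7 5], max=7

Answer: 1 7 7 7 5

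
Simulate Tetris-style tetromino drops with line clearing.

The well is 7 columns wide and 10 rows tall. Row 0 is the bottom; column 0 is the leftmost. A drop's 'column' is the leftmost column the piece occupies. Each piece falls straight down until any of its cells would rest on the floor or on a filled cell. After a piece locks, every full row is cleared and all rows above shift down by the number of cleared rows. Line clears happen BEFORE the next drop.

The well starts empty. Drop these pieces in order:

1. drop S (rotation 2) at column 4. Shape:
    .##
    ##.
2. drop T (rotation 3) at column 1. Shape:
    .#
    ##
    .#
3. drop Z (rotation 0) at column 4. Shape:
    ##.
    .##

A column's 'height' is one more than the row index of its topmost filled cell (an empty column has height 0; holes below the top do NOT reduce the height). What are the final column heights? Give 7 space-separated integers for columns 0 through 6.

Drop 1: S rot2 at col 4 lands with bottom-row=0; cleared 0 line(s) (total 0); column heights now [0 0 0 0 1 2 2], max=2
Drop 2: T rot3 at col 1 lands with bottom-row=0; cleared 0 line(s) (total 0); column heights now [0 2 3 0 1 2 2], max=3
Drop 3: Z rot0 at col 4 lands with bottom-row=2; cleared 0 line(s) (total 0); column heights now [0 2 3 0 4 4 3], max=4

Answer: 0 2 3 0 4 4 3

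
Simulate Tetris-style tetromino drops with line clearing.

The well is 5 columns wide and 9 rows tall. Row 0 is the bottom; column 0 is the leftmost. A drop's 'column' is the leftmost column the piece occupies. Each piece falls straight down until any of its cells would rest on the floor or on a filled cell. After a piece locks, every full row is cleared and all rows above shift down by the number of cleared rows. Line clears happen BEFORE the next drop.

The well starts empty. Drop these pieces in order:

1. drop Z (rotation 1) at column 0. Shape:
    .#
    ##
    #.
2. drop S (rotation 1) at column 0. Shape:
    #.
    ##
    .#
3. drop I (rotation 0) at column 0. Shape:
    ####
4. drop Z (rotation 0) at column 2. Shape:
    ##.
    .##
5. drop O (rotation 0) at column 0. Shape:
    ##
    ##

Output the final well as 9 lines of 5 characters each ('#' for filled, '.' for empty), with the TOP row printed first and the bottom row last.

Answer: ####.
##.##
####.
#....
##...
.#...
.#...
##...
#....

Derivation:
Drop 1: Z rot1 at col 0 lands with bottom-row=0; cleared 0 line(s) (total 0); column heights now [2 3 0 0 0], max=3
Drop 2: S rot1 at col 0 lands with bottom-row=3; cleared 0 line(s) (total 0); column heights now [6 5 0 0 0], max=6
Drop 3: I rot0 at col 0 lands with bottom-row=6; cleared 0 line(s) (total 0); column heights now [7 7 7 7 0], max=7
Drop 4: Z rot0 at col 2 lands with bottom-row=7; cleared 0 line(s) (total 0); column heights now [7 7 9 9 8], max=9
Drop 5: O rot0 at col 0 lands with bottom-row=7; cleared 0 line(s) (total 0); column heights now [9 9 9 9 8], max=9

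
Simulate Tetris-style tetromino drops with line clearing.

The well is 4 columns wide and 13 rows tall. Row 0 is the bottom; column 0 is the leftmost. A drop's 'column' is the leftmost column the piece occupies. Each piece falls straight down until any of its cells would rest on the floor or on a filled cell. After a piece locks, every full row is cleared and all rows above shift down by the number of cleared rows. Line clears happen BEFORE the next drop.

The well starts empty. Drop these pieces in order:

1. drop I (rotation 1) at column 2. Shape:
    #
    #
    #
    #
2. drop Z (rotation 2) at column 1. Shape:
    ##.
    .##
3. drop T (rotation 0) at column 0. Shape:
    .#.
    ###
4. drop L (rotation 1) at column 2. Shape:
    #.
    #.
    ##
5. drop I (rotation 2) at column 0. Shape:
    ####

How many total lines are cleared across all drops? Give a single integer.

Answer: 1

Derivation:
Drop 1: I rot1 at col 2 lands with bottom-row=0; cleared 0 line(s) (total 0); column heights now [0 0 4 0], max=4
Drop 2: Z rot2 at col 1 lands with bottom-row=4; cleared 0 line(s) (total 0); column heights now [0 6 6 5], max=6
Drop 3: T rot0 at col 0 lands with bottom-row=6; cleared 0 line(s) (total 0); column heights now [7 8 7 5], max=8
Drop 4: L rot1 at col 2 lands with bottom-row=7; cleared 0 line(s) (total 0); column heights now [7 8 10 8], max=10
Drop 5: I rot2 at col 0 lands with bottom-row=10; cleared 1 line(s) (total 1); column heights now [7 8 10 8], max=10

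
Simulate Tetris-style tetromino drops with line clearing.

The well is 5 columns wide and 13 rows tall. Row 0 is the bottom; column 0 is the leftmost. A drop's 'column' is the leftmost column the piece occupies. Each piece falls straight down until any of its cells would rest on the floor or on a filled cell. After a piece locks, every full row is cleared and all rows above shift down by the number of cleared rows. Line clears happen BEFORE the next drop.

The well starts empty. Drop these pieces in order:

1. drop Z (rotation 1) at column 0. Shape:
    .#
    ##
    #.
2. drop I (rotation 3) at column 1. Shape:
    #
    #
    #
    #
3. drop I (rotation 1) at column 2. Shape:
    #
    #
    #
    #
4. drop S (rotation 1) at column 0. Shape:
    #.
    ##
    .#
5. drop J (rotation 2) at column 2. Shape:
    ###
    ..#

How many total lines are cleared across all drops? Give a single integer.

Drop 1: Z rot1 at col 0 lands with bottom-row=0; cleared 0 line(s) (total 0); column heights now [2 3 0 0 0], max=3
Drop 2: I rot3 at col 1 lands with bottom-row=3; cleared 0 line(s) (total 0); column heights now [2 7 0 0 0], max=7
Drop 3: I rot1 at col 2 lands with bottom-row=0; cleared 0 line(s) (total 0); column heights now [2 7 4 0 0], max=7
Drop 4: S rot1 at col 0 lands with bottom-row=7; cleared 0 line(s) (total 0); column heights now [10 9 4 0 0], max=10
Drop 5: J rot2 at col 2 lands with bottom-row=3; cleared 0 line(s) (total 0); column heights now [10 9 5 5 5], max=10

Answer: 0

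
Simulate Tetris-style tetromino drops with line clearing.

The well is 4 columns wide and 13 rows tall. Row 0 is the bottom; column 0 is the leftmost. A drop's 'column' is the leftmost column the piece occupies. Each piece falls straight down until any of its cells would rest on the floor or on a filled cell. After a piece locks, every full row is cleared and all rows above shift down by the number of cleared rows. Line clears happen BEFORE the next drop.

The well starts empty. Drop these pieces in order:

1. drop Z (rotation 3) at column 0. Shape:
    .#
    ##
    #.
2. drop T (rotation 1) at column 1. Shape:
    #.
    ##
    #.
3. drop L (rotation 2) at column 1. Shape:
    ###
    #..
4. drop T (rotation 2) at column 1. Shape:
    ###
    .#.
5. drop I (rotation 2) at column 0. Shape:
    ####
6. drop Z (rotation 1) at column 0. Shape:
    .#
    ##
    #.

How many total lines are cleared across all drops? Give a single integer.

Answer: 2

Derivation:
Drop 1: Z rot3 at col 0 lands with bottom-row=0; cleared 0 line(s) (total 0); column heights now [2 3 0 0], max=3
Drop 2: T rot1 at col 1 lands with bottom-row=3; cleared 0 line(s) (total 0); column heights now [2 6 5 0], max=6
Drop 3: L rot2 at col 1 lands with bottom-row=6; cleared 0 line(s) (total 0); column heights now [2 8 8 8], max=8
Drop 4: T rot2 at col 1 lands with bottom-row=8; cleared 0 line(s) (total 0); column heights now [2 10 10 10], max=10
Drop 5: I rot2 at col 0 lands with bottom-row=10; cleared 1 line(s) (total 1); column heights now [2 10 10 10], max=10
Drop 6: Z rot1 at col 0 lands with bottom-row=9; cleared 1 line(s) (total 2); column heights now [10 11 9 8], max=11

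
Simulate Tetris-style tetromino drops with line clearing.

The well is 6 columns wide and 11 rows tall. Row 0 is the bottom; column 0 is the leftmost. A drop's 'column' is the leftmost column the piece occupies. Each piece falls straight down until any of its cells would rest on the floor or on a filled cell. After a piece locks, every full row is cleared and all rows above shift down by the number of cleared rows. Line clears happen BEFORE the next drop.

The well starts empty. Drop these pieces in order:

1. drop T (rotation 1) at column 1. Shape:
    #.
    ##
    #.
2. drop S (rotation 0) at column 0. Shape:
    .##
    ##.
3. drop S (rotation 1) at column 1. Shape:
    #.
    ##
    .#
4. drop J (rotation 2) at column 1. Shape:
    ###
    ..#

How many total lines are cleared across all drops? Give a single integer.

Drop 1: T rot1 at col 1 lands with bottom-row=0; cleared 0 line(s) (total 0); column heights now [0 3 2 0 0 0], max=3
Drop 2: S rot0 at col 0 lands with bottom-row=3; cleared 0 line(s) (total 0); column heights now [4 5 5 0 0 0], max=5
Drop 3: S rot1 at col 1 lands with bottom-row=5; cleared 0 line(s) (total 0); column heights now [4 8 7 0 0 0], max=8
Drop 4: J rot2 at col 1 lands with bottom-row=7; cleared 0 line(s) (total 0); column heights now [4 9 9 9 0 0], max=9

Answer: 0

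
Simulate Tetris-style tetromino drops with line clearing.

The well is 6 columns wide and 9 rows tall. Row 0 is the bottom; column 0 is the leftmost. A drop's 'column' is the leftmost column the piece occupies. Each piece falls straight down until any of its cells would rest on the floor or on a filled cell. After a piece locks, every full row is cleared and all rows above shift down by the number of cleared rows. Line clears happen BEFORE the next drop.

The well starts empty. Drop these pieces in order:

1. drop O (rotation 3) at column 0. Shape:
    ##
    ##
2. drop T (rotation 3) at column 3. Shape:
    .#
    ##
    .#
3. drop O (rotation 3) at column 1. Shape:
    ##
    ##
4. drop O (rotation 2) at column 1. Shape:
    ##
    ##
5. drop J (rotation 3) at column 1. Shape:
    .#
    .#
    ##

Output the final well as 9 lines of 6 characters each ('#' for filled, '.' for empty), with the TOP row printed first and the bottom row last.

Drop 1: O rot3 at col 0 lands with bottom-row=0; cleared 0 line(s) (total 0); column heights now [2 2 0 0 0 0], max=2
Drop 2: T rot3 at col 3 lands with bottom-row=0; cleared 0 line(s) (total 0); column heights now [2 2 0 2 3 0], max=3
Drop 3: O rot3 at col 1 lands with bottom-row=2; cleared 0 line(s) (total 0); column heights now [2 4 4 2 3 0], max=4
Drop 4: O rot2 at col 1 lands with bottom-row=4; cleared 0 line(s) (total 0); column heights now [2 6 6 2 3 0], max=6
Drop 5: J rot3 at col 1 lands with bottom-row=6; cleared 0 line(s) (total 0); column heights now [2 7 9 2 3 0], max=9

Answer: ..#...
..#...
.##...
.##...
.##...
.##...
.##.#.
##.##.
##..#.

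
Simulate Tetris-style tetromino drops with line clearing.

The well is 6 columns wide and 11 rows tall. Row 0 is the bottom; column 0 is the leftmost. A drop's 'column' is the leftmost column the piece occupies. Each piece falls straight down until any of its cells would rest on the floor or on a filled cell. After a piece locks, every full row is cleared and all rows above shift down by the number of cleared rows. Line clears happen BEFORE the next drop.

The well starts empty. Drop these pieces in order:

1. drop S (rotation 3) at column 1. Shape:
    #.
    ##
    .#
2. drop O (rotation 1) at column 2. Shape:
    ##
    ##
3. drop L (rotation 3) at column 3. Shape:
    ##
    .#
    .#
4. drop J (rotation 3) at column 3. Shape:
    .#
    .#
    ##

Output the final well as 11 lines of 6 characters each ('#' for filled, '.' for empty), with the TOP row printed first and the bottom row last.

Answer: ......
......
......
....#.
....#.
...##.
...##.
..###.
.####.
.##...
..#...

Derivation:
Drop 1: S rot3 at col 1 lands with bottom-row=0; cleared 0 line(s) (total 0); column heights now [0 3 2 0 0 0], max=3
Drop 2: O rot1 at col 2 lands with bottom-row=2; cleared 0 line(s) (total 0); column heights now [0 3 4 4 0 0], max=4
Drop 3: L rot3 at col 3 lands with bottom-row=2; cleared 0 line(s) (total 0); column heights now [0 3 4 5 5 0], max=5
Drop 4: J rot3 at col 3 lands with bottom-row=5; cleared 0 line(s) (total 0); column heights now [0 3 4 6 8 0], max=8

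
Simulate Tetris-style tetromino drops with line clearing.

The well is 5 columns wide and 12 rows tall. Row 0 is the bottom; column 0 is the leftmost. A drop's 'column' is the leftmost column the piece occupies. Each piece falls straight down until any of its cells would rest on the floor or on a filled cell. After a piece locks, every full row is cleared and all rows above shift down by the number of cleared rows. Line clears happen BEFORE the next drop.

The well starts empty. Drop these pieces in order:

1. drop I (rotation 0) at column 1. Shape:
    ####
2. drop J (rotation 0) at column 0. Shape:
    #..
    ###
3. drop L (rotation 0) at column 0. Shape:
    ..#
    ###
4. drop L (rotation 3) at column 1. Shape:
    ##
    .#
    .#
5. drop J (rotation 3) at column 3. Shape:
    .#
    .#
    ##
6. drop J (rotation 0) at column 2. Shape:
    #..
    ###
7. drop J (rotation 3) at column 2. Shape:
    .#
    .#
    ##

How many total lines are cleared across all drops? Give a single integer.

Drop 1: I rot0 at col 1 lands with bottom-row=0; cleared 0 line(s) (total 0); column heights now [0 1 1 1 1], max=1
Drop 2: J rot0 at col 0 lands with bottom-row=1; cleared 0 line(s) (total 0); column heights now [3 2 2 1 1], max=3
Drop 3: L rot0 at col 0 lands with bottom-row=3; cleared 0 line(s) (total 0); column heights now [4 4 5 1 1], max=5
Drop 4: L rot3 at col 1 lands with bottom-row=5; cleared 0 line(s) (total 0); column heights now [4 8 8 1 1], max=8
Drop 5: J rot3 at col 3 lands with bottom-row=1; cleared 1 line(s) (total 1); column heights now [3 7 7 1 3], max=7
Drop 6: J rot0 at col 2 lands with bottom-row=7; cleared 0 line(s) (total 1); column heights now [3 7 9 8 8], max=9
Drop 7: J rot3 at col 2 lands with bottom-row=9; cleared 0 line(s) (total 1); column heights now [3 7 10 12 8], max=12

Answer: 1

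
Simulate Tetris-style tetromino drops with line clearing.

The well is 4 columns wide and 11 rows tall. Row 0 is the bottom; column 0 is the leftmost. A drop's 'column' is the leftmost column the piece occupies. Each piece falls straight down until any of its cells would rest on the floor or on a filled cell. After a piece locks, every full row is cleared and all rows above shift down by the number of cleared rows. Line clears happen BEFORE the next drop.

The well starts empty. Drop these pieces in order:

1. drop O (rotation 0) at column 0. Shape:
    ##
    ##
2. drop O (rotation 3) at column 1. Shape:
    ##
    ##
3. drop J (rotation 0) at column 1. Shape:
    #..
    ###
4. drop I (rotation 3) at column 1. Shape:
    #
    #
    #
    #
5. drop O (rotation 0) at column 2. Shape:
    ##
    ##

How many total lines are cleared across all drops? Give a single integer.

Drop 1: O rot0 at col 0 lands with bottom-row=0; cleared 0 line(s) (total 0); column heights now [2 2 0 0], max=2
Drop 2: O rot3 at col 1 lands with bottom-row=2; cleared 0 line(s) (total 0); column heights now [2 4 4 0], max=4
Drop 3: J rot0 at col 1 lands with bottom-row=4; cleared 0 line(s) (total 0); column heights now [2 6 5 5], max=6
Drop 4: I rot3 at col 1 lands with bottom-row=6; cleared 0 line(s) (total 0); column heights now [2 10 5 5], max=10
Drop 5: O rot0 at col 2 lands with bottom-row=5; cleared 0 line(s) (total 0); column heights now [2 10 7 7], max=10

Answer: 0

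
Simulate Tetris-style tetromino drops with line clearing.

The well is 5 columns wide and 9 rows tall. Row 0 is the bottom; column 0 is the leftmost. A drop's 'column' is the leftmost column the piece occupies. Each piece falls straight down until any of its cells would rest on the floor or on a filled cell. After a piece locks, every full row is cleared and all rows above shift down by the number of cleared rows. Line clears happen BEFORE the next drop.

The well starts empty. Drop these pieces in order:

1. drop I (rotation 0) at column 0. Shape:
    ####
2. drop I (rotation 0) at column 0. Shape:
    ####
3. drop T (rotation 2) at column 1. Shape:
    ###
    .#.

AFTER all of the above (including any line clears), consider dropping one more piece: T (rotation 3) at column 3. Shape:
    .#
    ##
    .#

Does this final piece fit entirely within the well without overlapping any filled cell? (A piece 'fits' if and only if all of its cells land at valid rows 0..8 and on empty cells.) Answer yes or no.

Drop 1: I rot0 at col 0 lands with bottom-row=0; cleared 0 line(s) (total 0); column heights now [1 1 1 1 0], max=1
Drop 2: I rot0 at col 0 lands with bottom-row=1; cleared 0 line(s) (total 0); column heights now [2 2 2 2 0], max=2
Drop 3: T rot2 at col 1 lands with bottom-row=2; cleared 0 line(s) (total 0); column heights now [2 4 4 4 0], max=4
Test piece T rot3 at col 3 (width 2): heights before test = [2 4 4 4 0]; fits = True

Answer: yes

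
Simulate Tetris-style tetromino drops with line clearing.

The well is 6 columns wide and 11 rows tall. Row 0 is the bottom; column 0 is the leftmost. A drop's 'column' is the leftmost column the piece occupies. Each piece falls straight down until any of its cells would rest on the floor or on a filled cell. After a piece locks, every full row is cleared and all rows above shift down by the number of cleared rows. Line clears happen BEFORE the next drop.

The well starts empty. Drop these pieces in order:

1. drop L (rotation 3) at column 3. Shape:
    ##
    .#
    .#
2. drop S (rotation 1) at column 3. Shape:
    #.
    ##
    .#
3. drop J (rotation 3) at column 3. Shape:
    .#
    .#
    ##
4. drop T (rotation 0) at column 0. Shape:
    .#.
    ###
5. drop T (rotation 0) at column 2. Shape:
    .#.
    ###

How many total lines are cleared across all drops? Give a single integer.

Answer: 0

Derivation:
Drop 1: L rot3 at col 3 lands with bottom-row=0; cleared 0 line(s) (total 0); column heights now [0 0 0 3 3 0], max=3
Drop 2: S rot1 at col 3 lands with bottom-row=3; cleared 0 line(s) (total 0); column heights now [0 0 0 6 5 0], max=6
Drop 3: J rot3 at col 3 lands with bottom-row=6; cleared 0 line(s) (total 0); column heights now [0 0 0 7 9 0], max=9
Drop 4: T rot0 at col 0 lands with bottom-row=0; cleared 0 line(s) (total 0); column heights now [1 2 1 7 9 0], max=9
Drop 5: T rot0 at col 2 lands with bottom-row=9; cleared 0 line(s) (total 0); column heights now [1 2 10 11 10 0], max=11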